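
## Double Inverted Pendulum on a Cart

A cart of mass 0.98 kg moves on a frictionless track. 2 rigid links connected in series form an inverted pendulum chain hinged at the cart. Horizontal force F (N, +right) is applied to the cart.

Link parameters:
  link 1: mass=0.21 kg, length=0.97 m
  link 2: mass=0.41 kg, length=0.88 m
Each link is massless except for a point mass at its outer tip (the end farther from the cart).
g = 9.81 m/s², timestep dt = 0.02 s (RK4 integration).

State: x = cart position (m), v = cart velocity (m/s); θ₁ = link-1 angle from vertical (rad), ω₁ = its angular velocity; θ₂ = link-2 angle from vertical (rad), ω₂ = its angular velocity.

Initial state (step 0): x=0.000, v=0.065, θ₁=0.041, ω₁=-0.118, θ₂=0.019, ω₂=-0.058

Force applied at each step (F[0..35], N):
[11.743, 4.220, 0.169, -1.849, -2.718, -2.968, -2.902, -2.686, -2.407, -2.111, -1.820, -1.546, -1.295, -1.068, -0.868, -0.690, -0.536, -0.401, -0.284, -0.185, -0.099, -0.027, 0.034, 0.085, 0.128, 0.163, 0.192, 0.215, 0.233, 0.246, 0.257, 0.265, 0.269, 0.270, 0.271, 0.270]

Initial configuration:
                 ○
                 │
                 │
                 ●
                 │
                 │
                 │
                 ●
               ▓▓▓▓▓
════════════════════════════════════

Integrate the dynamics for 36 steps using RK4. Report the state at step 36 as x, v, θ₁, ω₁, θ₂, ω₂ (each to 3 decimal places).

apply F[0]=+11.743 → step 1: x=0.004, v=0.300, θ₁=0.036, ω₁=-0.343, θ₂=0.018, ω₂=-0.072
apply F[1]=+4.220 → step 2: x=0.010, v=0.382, θ₁=0.029, ω₁=-0.415, θ₂=0.016, ω₂=-0.083
apply F[2]=+0.169 → step 3: x=0.018, v=0.382, θ₁=0.021, ω₁=-0.407, θ₂=0.014, ω₂=-0.089
apply F[3]=-1.849 → step 4: x=0.025, v=0.342, θ₁=0.013, ω₁=-0.361, θ₂=0.013, ω₂=-0.091
apply F[4]=-2.718 → step 5: x=0.032, v=0.286, θ₁=0.006, ω₁=-0.302, θ₂=0.011, ω₂=-0.089
apply F[5]=-2.968 → step 6: x=0.037, v=0.225, θ₁=0.001, ω₁=-0.241, θ₂=0.009, ω₂=-0.085
apply F[6]=-2.902 → step 7: x=0.041, v=0.166, θ₁=-0.003, ω₁=-0.184, θ₂=0.007, ω₂=-0.079
apply F[7]=-2.686 → step 8: x=0.043, v=0.111, θ₁=-0.007, ω₁=-0.134, θ₂=0.006, ω₂=-0.071
apply F[8]=-2.407 → step 9: x=0.045, v=0.063, θ₁=-0.009, ω₁=-0.091, θ₂=0.005, ω₂=-0.063
apply F[9]=-2.111 → step 10: x=0.046, v=0.021, θ₁=-0.010, ω₁=-0.055, θ₂=0.003, ω₂=-0.054
apply F[10]=-1.820 → step 11: x=0.046, v=-0.014, θ₁=-0.011, ω₁=-0.025, θ₂=0.002, ω₂=-0.045
apply F[11]=-1.546 → step 12: x=0.045, v=-0.045, θ₁=-0.011, ω₁=-0.002, θ₂=0.002, ω₂=-0.036
apply F[12]=-1.295 → step 13: x=0.044, v=-0.070, θ₁=-0.011, ω₁=0.017, θ₂=0.001, ω₂=-0.028
apply F[13]=-1.068 → step 14: x=0.043, v=-0.090, θ₁=-0.011, ω₁=0.031, θ₂=0.001, ω₂=-0.020
apply F[14]=-0.868 → step 15: x=0.041, v=-0.106, θ₁=-0.010, ω₁=0.042, θ₂=0.000, ω₂=-0.013
apply F[15]=-0.690 → step 16: x=0.039, v=-0.119, θ₁=-0.009, ω₁=0.049, θ₂=0.000, ω₂=-0.007
apply F[16]=-0.536 → step 17: x=0.036, v=-0.129, θ₁=-0.008, ω₁=0.055, θ₂=-0.000, ω₂=-0.001
apply F[17]=-0.401 → step 18: x=0.033, v=-0.137, θ₁=-0.007, ω₁=0.058, θ₂=-0.000, ω₂=0.004
apply F[18]=-0.284 → step 19: x=0.031, v=-0.142, θ₁=-0.006, ω₁=0.059, θ₂=0.000, ω₂=0.008
apply F[19]=-0.185 → step 20: x=0.028, v=-0.145, θ₁=-0.005, ω₁=0.059, θ₂=0.000, ω₂=0.011
apply F[20]=-0.099 → step 21: x=0.025, v=-0.146, θ₁=-0.003, ω₁=0.058, θ₂=0.001, ω₂=0.014
apply F[21]=-0.027 → step 22: x=0.022, v=-0.146, θ₁=-0.002, ω₁=0.057, θ₂=0.001, ω₂=0.016
apply F[22]=+0.034 → step 23: x=0.019, v=-0.146, θ₁=-0.001, ω₁=0.054, θ₂=0.001, ω₂=0.018
apply F[23]=+0.085 → step 24: x=0.016, v=-0.144, θ₁=-0.000, ω₁=0.052, θ₂=0.002, ω₂=0.019
apply F[24]=+0.128 → step 25: x=0.013, v=-0.141, θ₁=0.001, ω₁=0.049, θ₂=0.002, ω₂=0.020
apply F[25]=+0.163 → step 26: x=0.010, v=-0.138, θ₁=0.002, ω₁=0.045, θ₂=0.002, ω₂=0.021
apply F[26]=+0.192 → step 27: x=0.008, v=-0.134, θ₁=0.003, ω₁=0.042, θ₂=0.003, ω₂=0.021
apply F[27]=+0.215 → step 28: x=0.005, v=-0.130, θ₁=0.004, ω₁=0.039, θ₂=0.003, ω₂=0.021
apply F[28]=+0.233 → step 29: x=0.002, v=-0.126, θ₁=0.004, ω₁=0.035, θ₂=0.004, ω₂=0.020
apply F[29]=+0.246 → step 30: x=0.000, v=-0.122, θ₁=0.005, ω₁=0.032, θ₂=0.004, ω₂=0.020
apply F[30]=+0.257 → step 31: x=-0.002, v=-0.117, θ₁=0.006, ω₁=0.029, θ₂=0.004, ω₂=0.019
apply F[31]=+0.265 → step 32: x=-0.005, v=-0.112, θ₁=0.006, ω₁=0.026, θ₂=0.005, ω₂=0.018
apply F[32]=+0.269 → step 33: x=-0.007, v=-0.108, θ₁=0.007, ω₁=0.023, θ₂=0.005, ω₂=0.017
apply F[33]=+0.270 → step 34: x=-0.009, v=-0.103, θ₁=0.007, ω₁=0.020, θ₂=0.005, ω₂=0.016
apply F[34]=+0.271 → step 35: x=-0.011, v=-0.098, θ₁=0.007, ω₁=0.017, θ₂=0.006, ω₂=0.015
apply F[35]=+0.270 → step 36: x=-0.013, v=-0.094, θ₁=0.008, ω₁=0.015, θ₂=0.006, ω₂=0.014

Answer: x=-0.013, v=-0.094, θ₁=0.008, ω₁=0.015, θ₂=0.006, ω₂=0.014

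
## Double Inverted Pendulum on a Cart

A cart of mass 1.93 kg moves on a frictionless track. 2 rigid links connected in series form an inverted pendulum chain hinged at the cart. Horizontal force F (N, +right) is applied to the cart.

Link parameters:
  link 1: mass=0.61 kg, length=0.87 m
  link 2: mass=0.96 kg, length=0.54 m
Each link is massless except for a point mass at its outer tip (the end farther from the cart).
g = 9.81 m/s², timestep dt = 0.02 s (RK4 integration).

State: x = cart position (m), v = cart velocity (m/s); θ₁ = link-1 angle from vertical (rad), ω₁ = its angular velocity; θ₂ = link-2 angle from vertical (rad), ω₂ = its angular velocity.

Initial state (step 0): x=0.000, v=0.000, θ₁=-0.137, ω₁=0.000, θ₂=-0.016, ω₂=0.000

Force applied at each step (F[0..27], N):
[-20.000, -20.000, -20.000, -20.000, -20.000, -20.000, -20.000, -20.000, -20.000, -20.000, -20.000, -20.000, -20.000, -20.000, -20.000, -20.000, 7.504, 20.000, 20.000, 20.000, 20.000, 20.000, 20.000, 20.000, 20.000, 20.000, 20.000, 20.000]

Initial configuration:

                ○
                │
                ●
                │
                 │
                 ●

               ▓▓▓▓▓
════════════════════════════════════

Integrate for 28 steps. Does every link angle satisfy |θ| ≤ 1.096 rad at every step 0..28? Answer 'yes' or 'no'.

apply F[0]=-20.000 → step 1: x=-0.002, v=-0.184, θ₁=-0.136, ω₁=0.132, θ₂=-0.015, ω₂=0.123
apply F[1]=-20.000 → step 2: x=-0.007, v=-0.368, θ₁=-0.132, ω₁=0.265, θ₂=-0.011, ω₂=0.246
apply F[2]=-20.000 → step 3: x=-0.017, v=-0.553, θ₁=-0.125, ω₁=0.402, θ₂=-0.005, ω₂=0.366
apply F[3]=-20.000 → step 4: x=-0.029, v=-0.740, θ₁=-0.116, ω₁=0.544, θ₂=0.004, ω₂=0.485
apply F[4]=-20.000 → step 5: x=-0.046, v=-0.929, θ₁=-0.103, ω₁=0.693, θ₂=0.014, ω₂=0.599
apply F[5]=-20.000 → step 6: x=-0.067, v=-1.121, θ₁=-0.088, ω₁=0.850, θ₂=0.027, ω₂=0.708
apply F[6]=-20.000 → step 7: x=-0.091, v=-1.316, θ₁=-0.069, ω₁=1.018, θ₂=0.043, ω₂=0.809
apply F[7]=-20.000 → step 8: x=-0.119, v=-1.515, θ₁=-0.047, ω₁=1.199, θ₂=0.060, ω₂=0.902
apply F[8]=-20.000 → step 9: x=-0.152, v=-1.718, θ₁=-0.021, ω₁=1.394, θ₂=0.079, ω₂=0.983
apply F[9]=-20.000 → step 10: x=-0.188, v=-1.924, θ₁=0.009, ω₁=1.605, θ₂=0.099, ω₂=1.051
apply F[10]=-20.000 → step 11: x=-0.229, v=-2.134, θ₁=0.043, ω₁=1.833, θ₂=0.121, ω₂=1.103
apply F[11]=-20.000 → step 12: x=-0.273, v=-2.347, θ₁=0.082, ω₁=2.078, θ₂=0.143, ω₂=1.139
apply F[12]=-20.000 → step 13: x=-0.322, v=-2.560, θ₁=0.126, ω₁=2.339, θ₂=0.166, ω₂=1.158
apply F[13]=-20.000 → step 14: x=-0.376, v=-2.773, θ₁=0.176, ω₁=2.612, θ₂=0.189, ω₂=1.164
apply F[14]=-20.000 → step 15: x=-0.433, v=-2.982, θ₁=0.231, ω₁=2.893, θ₂=0.213, ω₂=1.165
apply F[15]=-20.000 → step 16: x=-0.495, v=-3.182, θ₁=0.292, ω₁=3.171, θ₂=0.236, ω₂=1.171
apply F[16]=+7.504 → step 17: x=-0.558, v=-3.111, θ₁=0.355, ω₁=3.167, θ₂=0.259, ω₂=1.162
apply F[17]=+20.000 → step 18: x=-0.618, v=-2.926, θ₁=0.417, ω₁=3.069, θ₂=0.282, ω₂=1.122
apply F[18]=+20.000 → step 19: x=-0.675, v=-2.748, θ₁=0.478, ω₁=3.004, θ₂=0.304, ω₂=1.061
apply F[19]=+20.000 → step 20: x=-0.728, v=-2.576, θ₁=0.538, ω₁=2.969, θ₂=0.324, ω₂=0.980
apply F[20]=+20.000 → step 21: x=-0.778, v=-2.408, θ₁=0.597, ω₁=2.962, θ₂=0.343, ω₂=0.881
apply F[21]=+20.000 → step 22: x=-0.825, v=-2.242, θ₁=0.656, ω₁=2.981, θ₂=0.360, ω₂=0.768
apply F[22]=+20.000 → step 23: x=-0.868, v=-2.078, θ₁=0.716, ω₁=3.021, θ₂=0.374, ω₂=0.643
apply F[23]=+20.000 → step 24: x=-0.908, v=-1.913, θ₁=0.777, ω₁=3.080, θ₂=0.385, ω₂=0.512
apply F[24]=+20.000 → step 25: x=-0.944, v=-1.746, θ₁=0.840, ω₁=3.156, θ₂=0.394, ω₂=0.380
apply F[25]=+20.000 → step 26: x=-0.978, v=-1.575, θ₁=0.904, ω₁=3.245, θ₂=0.401, ω₂=0.252
apply F[26]=+20.000 → step 27: x=-1.007, v=-1.400, θ₁=0.969, ω₁=3.346, θ₂=0.404, ω₂=0.134
apply F[27]=+20.000 → step 28: x=-1.033, v=-1.219, θ₁=1.037, ω₁=3.456, θ₂=0.406, ω₂=0.033
Max |angle| over trajectory = 1.037 rad; bound = 1.096 → within bound.

Answer: yes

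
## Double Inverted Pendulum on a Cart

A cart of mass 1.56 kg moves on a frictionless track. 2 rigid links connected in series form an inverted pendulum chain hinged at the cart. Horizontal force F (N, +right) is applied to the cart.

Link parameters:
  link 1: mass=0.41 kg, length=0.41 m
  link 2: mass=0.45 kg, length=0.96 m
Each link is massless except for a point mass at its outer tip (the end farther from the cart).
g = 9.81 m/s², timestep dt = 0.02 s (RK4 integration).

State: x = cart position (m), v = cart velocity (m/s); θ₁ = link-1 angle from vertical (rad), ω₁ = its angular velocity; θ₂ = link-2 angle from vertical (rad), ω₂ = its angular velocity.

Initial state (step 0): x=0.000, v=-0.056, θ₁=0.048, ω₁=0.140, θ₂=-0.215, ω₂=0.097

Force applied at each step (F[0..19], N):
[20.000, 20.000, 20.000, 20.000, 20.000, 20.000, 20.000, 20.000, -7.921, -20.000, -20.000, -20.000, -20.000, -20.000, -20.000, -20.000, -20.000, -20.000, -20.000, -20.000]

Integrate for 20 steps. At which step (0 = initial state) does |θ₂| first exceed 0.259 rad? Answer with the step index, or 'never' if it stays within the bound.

Answer: 9

Derivation:
apply F[0]=+20.000 → step 1: x=0.001, v=0.195, θ₁=0.046, ω₁=-0.320, θ₂=-0.214, ω₂=-0.013
apply F[1]=+20.000 → step 2: x=0.008, v=0.447, θ₁=0.035, ω₁=-0.789, θ₂=-0.215, ω₂=-0.118
apply F[2]=+20.000 → step 3: x=0.019, v=0.701, θ₁=0.014, ω₁=-1.282, θ₂=-0.219, ω₂=-0.213
apply F[3]=+20.000 → step 4: x=0.036, v=0.958, θ₁=-0.016, ω₁=-1.812, θ₂=-0.224, ω₂=-0.294
apply F[4]=+20.000 → step 5: x=0.058, v=1.217, θ₁=-0.058, ω₁=-2.390, θ₂=-0.230, ω₂=-0.353
apply F[5]=+20.000 → step 6: x=0.085, v=1.478, θ₁=-0.112, ω₁=-3.023, θ₂=-0.238, ω₂=-0.389
apply F[6]=+20.000 → step 7: x=0.117, v=1.739, θ₁=-0.180, ω₁=-3.706, θ₂=-0.246, ω₂=-0.403
apply F[7]=+20.000 → step 8: x=0.154, v=1.995, θ₁=-0.261, ω₁=-4.418, θ₂=-0.254, ω₂=-0.404
apply F[8]=-7.921 → step 9: x=0.193, v=1.903, θ₁=-0.348, ω₁=-4.354, θ₂=-0.262, ω₂=-0.398
apply F[9]=-20.000 → step 10: x=0.229, v=1.672, θ₁=-0.432, ω₁=-4.056, θ₂=-0.270, ω₂=-0.364
apply F[10]=-20.000 → step 11: x=0.260, v=1.451, θ₁=-0.511, ω₁=-3.865, θ₂=-0.276, ω₂=-0.304
apply F[11]=-20.000 → step 12: x=0.287, v=1.237, θ₁=-0.588, ω₁=-3.771, θ₂=-0.282, ω₂=-0.218
apply F[12]=-20.000 → step 13: x=0.310, v=1.028, θ₁=-0.663, ω₁=-3.762, θ₂=-0.285, ω₂=-0.110
apply F[13]=-20.000 → step 14: x=0.328, v=0.821, θ₁=-0.739, ω₁=-3.823, θ₂=-0.286, ω₂=0.013
apply F[14]=-20.000 → step 15: x=0.342, v=0.615, θ₁=-0.816, ω₁=-3.944, θ₂=-0.284, ω₂=0.147
apply F[15]=-20.000 → step 16: x=0.353, v=0.407, θ₁=-0.897, ω₁=-4.112, θ₂=-0.280, ω₂=0.283
apply F[16]=-20.000 → step 17: x=0.359, v=0.194, θ₁=-0.981, ω₁=-4.319, θ₂=-0.273, ω₂=0.417
apply F[17]=-20.000 → step 18: x=0.360, v=-0.023, θ₁=-1.070, ω₁=-4.558, θ₂=-0.263, ω₂=0.540
apply F[18]=-20.000 → step 19: x=0.358, v=-0.248, θ₁=-1.163, ω₁=-4.827, θ₂=-0.251, ω₂=0.646
apply F[19]=-20.000 → step 20: x=0.350, v=-0.480, θ₁=-1.263, ω₁=-5.124, θ₂=-0.238, ω₂=0.730
|θ₂| = 0.262 > 0.259 first at step 9.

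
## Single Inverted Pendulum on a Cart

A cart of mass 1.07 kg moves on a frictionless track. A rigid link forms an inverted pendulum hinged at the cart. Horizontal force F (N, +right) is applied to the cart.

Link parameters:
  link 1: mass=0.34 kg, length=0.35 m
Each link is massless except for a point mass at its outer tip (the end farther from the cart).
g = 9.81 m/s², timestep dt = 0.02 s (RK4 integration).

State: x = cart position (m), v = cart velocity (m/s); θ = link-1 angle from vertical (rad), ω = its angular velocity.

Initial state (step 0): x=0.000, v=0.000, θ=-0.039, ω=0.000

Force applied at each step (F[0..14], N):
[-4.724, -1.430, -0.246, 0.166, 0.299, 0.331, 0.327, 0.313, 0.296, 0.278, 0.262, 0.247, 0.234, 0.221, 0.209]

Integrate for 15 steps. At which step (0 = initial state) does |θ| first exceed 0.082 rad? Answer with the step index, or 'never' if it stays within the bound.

apply F[0]=-4.724 → step 1: x=-0.001, v=-0.086, θ=-0.037, ω=0.224
apply F[1]=-1.430 → step 2: x=-0.003, v=-0.110, θ=-0.032, ω=0.275
apply F[2]=-0.246 → step 3: x=-0.005, v=-0.113, θ=-0.026, ω=0.266
apply F[3]=+0.166 → step 4: x=-0.007, v=-0.109, θ=-0.021, ω=0.240
apply F[4]=+0.299 → step 5: x=-0.009, v=-0.102, θ=-0.017, ω=0.210
apply F[5]=+0.331 → step 6: x=-0.011, v=-0.095, θ=-0.013, ω=0.181
apply F[6]=+0.327 → step 7: x=-0.013, v=-0.088, θ=-0.010, ω=0.156
apply F[7]=+0.313 → step 8: x=-0.015, v=-0.082, θ=-0.007, ω=0.133
apply F[8]=+0.296 → step 9: x=-0.016, v=-0.076, θ=-0.004, ω=0.113
apply F[9]=+0.278 → step 10: x=-0.018, v=-0.070, θ=-0.002, ω=0.096
apply F[10]=+0.262 → step 11: x=-0.019, v=-0.065, θ=-0.000, ω=0.081
apply F[11]=+0.247 → step 12: x=-0.021, v=-0.061, θ=0.001, ω=0.068
apply F[12]=+0.234 → step 13: x=-0.022, v=-0.057, θ=0.002, ω=0.057
apply F[13]=+0.221 → step 14: x=-0.023, v=-0.053, θ=0.003, ω=0.047
apply F[14]=+0.209 → step 15: x=-0.024, v=-0.049, θ=0.004, ω=0.039
max |θ| = 0.039 ≤ 0.082 over all 16 states.

Answer: never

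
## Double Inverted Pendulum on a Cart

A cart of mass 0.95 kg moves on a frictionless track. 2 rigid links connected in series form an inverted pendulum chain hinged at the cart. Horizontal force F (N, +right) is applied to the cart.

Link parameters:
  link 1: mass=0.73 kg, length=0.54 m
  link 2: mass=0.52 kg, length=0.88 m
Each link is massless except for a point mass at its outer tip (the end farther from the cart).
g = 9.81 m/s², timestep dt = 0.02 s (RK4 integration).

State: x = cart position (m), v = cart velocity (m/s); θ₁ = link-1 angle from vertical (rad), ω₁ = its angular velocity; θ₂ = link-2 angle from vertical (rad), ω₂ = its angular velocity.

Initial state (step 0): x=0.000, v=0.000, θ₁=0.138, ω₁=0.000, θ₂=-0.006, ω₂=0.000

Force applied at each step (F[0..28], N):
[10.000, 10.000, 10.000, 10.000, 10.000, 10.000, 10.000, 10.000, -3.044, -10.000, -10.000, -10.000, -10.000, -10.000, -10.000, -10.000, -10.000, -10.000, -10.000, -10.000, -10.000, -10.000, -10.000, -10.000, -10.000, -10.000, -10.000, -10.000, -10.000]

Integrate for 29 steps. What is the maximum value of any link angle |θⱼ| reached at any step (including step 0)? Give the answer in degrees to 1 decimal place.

Answer: 24.1°

Derivation:
apply F[0]=+10.000 → step 1: x=0.002, v=0.172, θ₁=0.136, ω₁=-0.226, θ₂=-0.007, ω₂=-0.060
apply F[1]=+10.000 → step 2: x=0.007, v=0.345, θ₁=0.129, ω₁=-0.457, θ₂=-0.008, ω₂=-0.118
apply F[2]=+10.000 → step 3: x=0.016, v=0.522, θ₁=0.117, ω₁=-0.700, θ₂=-0.011, ω₂=-0.172
apply F[3]=+10.000 → step 4: x=0.028, v=0.703, θ₁=0.101, ω₁=-0.961, θ₂=-0.015, ω₂=-0.221
apply F[4]=+10.000 → step 5: x=0.044, v=0.890, θ₁=0.079, ω₁=-1.245, θ₂=-0.020, ω₂=-0.262
apply F[5]=+10.000 → step 6: x=0.063, v=1.084, θ₁=0.051, ω₁=-1.560, θ₂=-0.026, ω₂=-0.294
apply F[6]=+10.000 → step 7: x=0.087, v=1.287, θ₁=0.016, ω₁=-1.909, θ₂=-0.032, ω₂=-0.315
apply F[7]=+10.000 → step 8: x=0.115, v=1.499, θ₁=-0.026, ω₁=-2.295, θ₂=-0.038, ω₂=-0.324
apply F[8]=-3.044 → step 9: x=0.144, v=1.444, θ₁=-0.071, ω₁=-2.213, θ₂=-0.045, ω₂=-0.322
apply F[9]=-10.000 → step 10: x=0.171, v=1.253, θ₁=-0.112, ω₁=-1.905, θ₂=-0.051, ω₂=-0.307
apply F[10]=-10.000 → step 11: x=0.195, v=1.074, θ₁=-0.147, ω₁=-1.641, θ₂=-0.057, ω₂=-0.280
apply F[11]=-10.000 → step 12: x=0.214, v=0.905, θ₁=-0.178, ω₁=-1.417, θ₂=-0.062, ω₂=-0.241
apply F[12]=-10.000 → step 13: x=0.231, v=0.745, θ₁=-0.204, ω₁=-1.228, θ₂=-0.066, ω₂=-0.191
apply F[13]=-10.000 → step 14: x=0.244, v=0.592, θ₁=-0.227, ω₁=-1.070, θ₂=-0.070, ω₂=-0.132
apply F[14]=-10.000 → step 15: x=0.255, v=0.447, θ₁=-0.247, ω₁=-0.939, θ₂=-0.072, ω₂=-0.064
apply F[15]=-10.000 → step 16: x=0.262, v=0.307, θ₁=-0.265, ω₁=-0.831, θ₂=-0.072, ω₂=0.011
apply F[16]=-10.000 → step 17: x=0.267, v=0.172, θ₁=-0.281, ω₁=-0.742, θ₂=-0.071, ω₂=0.094
apply F[17]=-10.000 → step 18: x=0.269, v=0.041, θ₁=-0.295, ω₁=-0.672, θ₂=-0.068, ω₂=0.183
apply F[18]=-10.000 → step 19: x=0.269, v=-0.087, θ₁=-0.308, ω₁=-0.617, θ₂=-0.064, ω₂=0.279
apply F[19]=-10.000 → step 20: x=0.266, v=-0.212, θ₁=-0.319, ω₁=-0.576, θ₂=-0.057, ω₂=0.382
apply F[20]=-10.000 → step 21: x=0.260, v=-0.334, θ₁=-0.331, ω₁=-0.548, θ₂=-0.048, ω₂=0.492
apply F[21]=-10.000 → step 22: x=0.252, v=-0.455, θ₁=-0.341, ω₁=-0.532, θ₂=-0.037, ω₂=0.608
apply F[22]=-10.000 → step 23: x=0.242, v=-0.574, θ₁=-0.352, ω₁=-0.526, θ₂=-0.024, ω₂=0.732
apply F[23]=-10.000 → step 24: x=0.229, v=-0.692, θ₁=-0.363, ω₁=-0.530, θ₂=-0.008, ω₂=0.863
apply F[24]=-10.000 → step 25: x=0.214, v=-0.809, θ₁=-0.373, ω₁=-0.542, θ₂=0.011, ω₂=1.002
apply F[25]=-10.000 → step 26: x=0.197, v=-0.925, θ₁=-0.384, ω₁=-0.561, θ₂=0.032, ω₂=1.148
apply F[26]=-10.000 → step 27: x=0.177, v=-1.041, θ₁=-0.396, ω₁=-0.586, θ₂=0.056, ω₂=1.302
apply F[27]=-10.000 → step 28: x=0.155, v=-1.158, θ₁=-0.408, ω₁=-0.615, θ₂=0.084, ω₂=1.464
apply F[28]=-10.000 → step 29: x=0.131, v=-1.275, θ₁=-0.420, ω₁=-0.647, θ₂=0.115, ω₂=1.633
Max |angle| over trajectory = 0.420 rad = 24.1°.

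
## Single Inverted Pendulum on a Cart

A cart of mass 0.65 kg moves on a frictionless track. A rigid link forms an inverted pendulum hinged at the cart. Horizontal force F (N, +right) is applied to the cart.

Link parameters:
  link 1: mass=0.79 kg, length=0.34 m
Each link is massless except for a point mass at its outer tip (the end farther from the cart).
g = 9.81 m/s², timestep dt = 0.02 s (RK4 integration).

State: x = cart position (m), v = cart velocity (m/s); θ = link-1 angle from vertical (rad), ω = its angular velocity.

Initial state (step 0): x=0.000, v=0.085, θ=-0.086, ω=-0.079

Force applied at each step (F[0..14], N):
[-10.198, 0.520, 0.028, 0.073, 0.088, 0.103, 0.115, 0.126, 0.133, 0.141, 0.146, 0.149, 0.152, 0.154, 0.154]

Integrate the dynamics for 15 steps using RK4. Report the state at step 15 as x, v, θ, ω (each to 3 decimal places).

Answer: x=-0.032, v=-0.057, θ=0.000, ω=0.076

Derivation:
apply F[0]=-10.198 → step 1: x=-0.001, v=-0.206, θ=-0.080, ω=0.727
apply F[1]=+0.520 → step 2: x=-0.005, v=-0.174, θ=-0.066, ω=0.588
apply F[2]=+0.028 → step 3: x=-0.008, v=-0.159, θ=-0.055, ω=0.509
apply F[3]=+0.073 → step 4: x=-0.011, v=-0.144, θ=-0.046, ω=0.438
apply F[4]=+0.088 → step 5: x=-0.014, v=-0.132, θ=-0.038, ω=0.377
apply F[5]=+0.103 → step 6: x=-0.017, v=-0.120, θ=-0.031, ω=0.324
apply F[6]=+0.115 → step 7: x=-0.019, v=-0.110, θ=-0.025, ω=0.278
apply F[7]=+0.126 → step 8: x=-0.021, v=-0.101, θ=-0.020, ω=0.239
apply F[8]=+0.133 → step 9: x=-0.023, v=-0.093, θ=-0.015, ω=0.204
apply F[9]=+0.141 → step 10: x=-0.025, v=-0.085, θ=-0.012, ω=0.174
apply F[10]=+0.146 → step 11: x=-0.026, v=-0.079, θ=-0.008, ω=0.149
apply F[11]=+0.149 → step 12: x=-0.028, v=-0.072, θ=-0.006, ω=0.126
apply F[12]=+0.152 → step 13: x=-0.029, v=-0.067, θ=-0.003, ω=0.107
apply F[13]=+0.154 → step 14: x=-0.031, v=-0.061, θ=-0.001, ω=0.090
apply F[14]=+0.154 → step 15: x=-0.032, v=-0.057, θ=0.000, ω=0.076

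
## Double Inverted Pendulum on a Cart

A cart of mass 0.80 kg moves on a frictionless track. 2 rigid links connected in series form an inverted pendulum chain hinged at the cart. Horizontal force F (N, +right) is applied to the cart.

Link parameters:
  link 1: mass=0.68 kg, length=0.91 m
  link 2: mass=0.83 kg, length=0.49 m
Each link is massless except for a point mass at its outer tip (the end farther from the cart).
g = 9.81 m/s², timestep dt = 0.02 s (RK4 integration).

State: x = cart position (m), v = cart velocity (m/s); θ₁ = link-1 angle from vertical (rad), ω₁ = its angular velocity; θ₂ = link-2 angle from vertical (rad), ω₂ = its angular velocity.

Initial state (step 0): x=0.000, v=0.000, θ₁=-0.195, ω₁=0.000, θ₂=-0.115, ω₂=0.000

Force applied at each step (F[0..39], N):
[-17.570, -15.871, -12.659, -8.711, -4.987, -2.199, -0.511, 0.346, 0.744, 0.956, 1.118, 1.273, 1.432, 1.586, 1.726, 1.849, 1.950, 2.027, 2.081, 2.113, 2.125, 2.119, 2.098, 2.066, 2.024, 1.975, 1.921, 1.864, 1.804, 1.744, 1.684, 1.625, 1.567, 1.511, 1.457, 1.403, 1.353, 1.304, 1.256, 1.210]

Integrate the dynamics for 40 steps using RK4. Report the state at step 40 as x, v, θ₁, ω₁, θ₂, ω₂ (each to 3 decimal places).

Answer: x=-0.432, v=-0.049, θ₁=0.047, ω₁=-0.046, θ₂=0.041, ω₂=-0.015

Derivation:
apply F[0]=-17.570 → step 1: x=-0.003, v=-0.346, θ₁=-0.192, ω₁=0.304, θ₂=-0.114, ω₂=0.092
apply F[1]=-15.871 → step 2: x=-0.013, v=-0.656, θ₁=-0.183, ω₁=0.574, θ₂=-0.111, ω₂=0.176
apply F[2]=-12.659 → step 3: x=-0.029, v=-0.898, θ₁=-0.170, ω₁=0.777, θ₂=-0.107, ω₂=0.245
apply F[3]=-8.711 → step 4: x=-0.048, v=-1.053, θ₁=-0.153, ω₁=0.896, θ₂=-0.102, ω₂=0.297
apply F[4]=-4.987 → step 5: x=-0.070, v=-1.127, θ₁=-0.135, ω₁=0.933, θ₂=-0.095, ω₂=0.336
apply F[5]=-2.199 → step 6: x=-0.093, v=-1.139, θ₁=-0.116, ω₁=0.912, θ₂=-0.088, ω₂=0.364
apply F[6]=-0.511 → step 7: x=-0.115, v=-1.116, θ₁=-0.099, ω₁=0.858, θ₂=-0.081, ω₂=0.382
apply F[7]=+0.346 → step 8: x=-0.137, v=-1.077, θ₁=-0.082, ω₁=0.793, θ₂=-0.073, ω₂=0.393
apply F[8]=+0.744 → step 9: x=-0.158, v=-1.033, θ₁=-0.067, ω₁=0.727, θ₂=-0.065, ω₂=0.397
apply F[9]=+0.956 → step 10: x=-0.179, v=-0.989, θ₁=-0.053, ω₁=0.666, θ₂=-0.057, ω₂=0.396
apply F[10]=+1.118 → step 11: x=-0.198, v=-0.944, θ₁=-0.040, ω₁=0.609, θ₂=-0.049, ω₂=0.390
apply F[11]=+1.273 → step 12: x=-0.216, v=-0.900, θ₁=-0.029, ω₁=0.556, θ₂=-0.042, ω₂=0.381
apply F[12]=+1.432 → step 13: x=-0.234, v=-0.856, θ₁=-0.018, ω₁=0.506, θ₂=-0.034, ω₂=0.368
apply F[13]=+1.586 → step 14: x=-0.251, v=-0.812, θ₁=-0.008, ω₁=0.459, θ₂=-0.027, ω₂=0.353
apply F[14]=+1.726 → step 15: x=-0.266, v=-0.767, θ₁=0.000, ω₁=0.414, θ₂=-0.020, ω₂=0.336
apply F[15]=+1.849 → step 16: x=-0.281, v=-0.722, θ₁=0.008, ω₁=0.371, θ₂=-0.014, ω₂=0.318
apply F[16]=+1.950 → step 17: x=-0.295, v=-0.678, θ₁=0.015, ω₁=0.331, θ₂=-0.007, ω₂=0.298
apply F[17]=+2.027 → step 18: x=-0.308, v=-0.634, θ₁=0.021, ω₁=0.292, θ₂=-0.002, ω₂=0.278
apply F[18]=+2.081 → step 19: x=-0.321, v=-0.591, θ₁=0.027, ω₁=0.256, θ₂=0.004, ω₂=0.257
apply F[19]=+2.113 → step 20: x=-0.332, v=-0.549, θ₁=0.032, ω₁=0.223, θ₂=0.009, ω₂=0.237
apply F[20]=+2.125 → step 21: x=-0.343, v=-0.508, θ₁=0.036, ω₁=0.191, θ₂=0.013, ω₂=0.217
apply F[21]=+2.119 → step 22: x=-0.352, v=-0.469, θ₁=0.039, ω₁=0.162, θ₂=0.017, ω₂=0.197
apply F[22]=+2.098 → step 23: x=-0.361, v=-0.432, θ₁=0.042, ω₁=0.136, θ₂=0.021, ω₂=0.177
apply F[23]=+2.066 → step 24: x=-0.370, v=-0.397, θ₁=0.045, ω₁=0.112, θ₂=0.024, ω₂=0.159
apply F[24]=+2.024 → step 25: x=-0.377, v=-0.363, θ₁=0.047, ω₁=0.090, θ₂=0.027, ω₂=0.141
apply F[25]=+1.975 → step 26: x=-0.384, v=-0.331, θ₁=0.048, ω₁=0.071, θ₂=0.030, ω₂=0.124
apply F[26]=+1.921 → step 27: x=-0.391, v=-0.302, θ₁=0.050, ω₁=0.053, θ₂=0.032, ω₂=0.108
apply F[27]=+1.864 → step 28: x=-0.396, v=-0.274, θ₁=0.051, ω₁=0.038, θ₂=0.034, ω₂=0.093
apply F[28]=+1.804 → step 29: x=-0.402, v=-0.247, θ₁=0.051, ω₁=0.024, θ₂=0.036, ω₂=0.079
apply F[29]=+1.744 → step 30: x=-0.406, v=-0.223, θ₁=0.052, ω₁=0.012, θ₂=0.038, ω₂=0.067
apply F[30]=+1.684 → step 31: x=-0.411, v=-0.200, θ₁=0.052, ω₁=0.002, θ₂=0.039, ω₂=0.055
apply F[31]=+1.625 → step 32: x=-0.414, v=-0.179, θ₁=0.052, ω₁=-0.008, θ₂=0.040, ω₂=0.044
apply F[32]=+1.567 → step 33: x=-0.418, v=-0.159, θ₁=0.051, ω₁=-0.015, θ₂=0.041, ω₂=0.033
apply F[33]=+1.511 → step 34: x=-0.421, v=-0.140, θ₁=0.051, ω₁=-0.022, θ₂=0.041, ω₂=0.024
apply F[34]=+1.457 → step 35: x=-0.423, v=-0.122, θ₁=0.050, ω₁=-0.028, θ₂=0.042, ω₂=0.016
apply F[35]=+1.403 → step 36: x=-0.426, v=-0.106, θ₁=0.050, ω₁=-0.033, θ₂=0.042, ω₂=0.008
apply F[36]=+1.353 → step 37: x=-0.428, v=-0.090, θ₁=0.049, ω₁=-0.037, θ₂=0.042, ω₂=0.001
apply F[37]=+1.304 → step 38: x=-0.429, v=-0.076, θ₁=0.048, ω₁=-0.041, θ₂=0.042, ω₂=-0.005
apply F[38]=+1.256 → step 39: x=-0.431, v=-0.062, θ₁=0.048, ω₁=-0.044, θ₂=0.042, ω₂=-0.010
apply F[39]=+1.210 → step 40: x=-0.432, v=-0.049, θ₁=0.047, ω₁=-0.046, θ₂=0.041, ω₂=-0.015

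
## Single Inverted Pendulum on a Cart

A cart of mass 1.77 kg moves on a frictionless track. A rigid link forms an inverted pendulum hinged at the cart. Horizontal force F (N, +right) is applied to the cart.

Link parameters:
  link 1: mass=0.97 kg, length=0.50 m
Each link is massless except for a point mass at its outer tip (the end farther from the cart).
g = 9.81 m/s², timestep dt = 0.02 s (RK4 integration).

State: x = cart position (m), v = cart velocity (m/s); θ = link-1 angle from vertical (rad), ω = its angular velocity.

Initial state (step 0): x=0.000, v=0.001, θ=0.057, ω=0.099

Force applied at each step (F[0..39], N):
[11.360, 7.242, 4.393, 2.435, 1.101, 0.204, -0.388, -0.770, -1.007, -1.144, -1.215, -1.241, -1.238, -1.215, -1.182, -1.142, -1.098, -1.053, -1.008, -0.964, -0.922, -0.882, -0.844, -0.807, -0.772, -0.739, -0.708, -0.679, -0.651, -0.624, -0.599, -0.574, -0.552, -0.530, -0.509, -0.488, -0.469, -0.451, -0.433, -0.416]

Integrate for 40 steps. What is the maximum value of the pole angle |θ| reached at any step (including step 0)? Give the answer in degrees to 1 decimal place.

Answer: 3.3°

Derivation:
apply F[0]=+11.360 → step 1: x=0.001, v=0.123, θ=0.057, ω=-0.122
apply F[1]=+7.242 → step 2: x=0.004, v=0.199, θ=0.053, ω=-0.252
apply F[2]=+4.393 → step 3: x=0.009, v=0.243, θ=0.047, ω=-0.320
apply F[3]=+2.435 → step 4: x=0.014, v=0.266, θ=0.041, ω=-0.349
apply F[4]=+1.101 → step 5: x=0.019, v=0.274, θ=0.034, ω=-0.351
apply F[5]=+0.204 → step 6: x=0.025, v=0.273, θ=0.027, ω=-0.337
apply F[6]=-0.388 → step 7: x=0.030, v=0.266, θ=0.020, ω=-0.314
apply F[7]=-0.770 → step 8: x=0.035, v=0.256, θ=0.014, ω=-0.287
apply F[8]=-1.007 → step 9: x=0.040, v=0.243, θ=0.009, ω=-0.257
apply F[9]=-1.144 → step 10: x=0.045, v=0.230, θ=0.004, ω=-0.227
apply F[10]=-1.215 → step 11: x=0.050, v=0.216, θ=-0.000, ω=-0.199
apply F[11]=-1.241 → step 12: x=0.054, v=0.202, θ=-0.004, ω=-0.172
apply F[12]=-1.238 → step 13: x=0.058, v=0.189, θ=-0.007, ω=-0.147
apply F[13]=-1.215 → step 14: x=0.061, v=0.176, θ=-0.010, ω=-0.125
apply F[14]=-1.182 → step 15: x=0.065, v=0.164, θ=-0.012, ω=-0.105
apply F[15]=-1.142 → step 16: x=0.068, v=0.152, θ=-0.014, ω=-0.087
apply F[16]=-1.098 → step 17: x=0.071, v=0.141, θ=-0.016, ω=-0.072
apply F[17]=-1.053 → step 18: x=0.074, v=0.131, θ=-0.017, ω=-0.058
apply F[18]=-1.008 → step 19: x=0.076, v=0.122, θ=-0.018, ω=-0.046
apply F[19]=-0.964 → step 20: x=0.078, v=0.113, θ=-0.019, ω=-0.035
apply F[20]=-0.922 → step 21: x=0.081, v=0.104, θ=-0.019, ω=-0.026
apply F[21]=-0.882 → step 22: x=0.083, v=0.097, θ=-0.020, ω=-0.018
apply F[22]=-0.844 → step 23: x=0.084, v=0.089, θ=-0.020, ω=-0.011
apply F[23]=-0.807 → step 24: x=0.086, v=0.082, θ=-0.020, ω=-0.005
apply F[24]=-0.772 → step 25: x=0.088, v=0.076, θ=-0.020, ω=0.000
apply F[25]=-0.739 → step 26: x=0.089, v=0.070, θ=-0.020, ω=0.004
apply F[26]=-0.708 → step 27: x=0.091, v=0.064, θ=-0.020, ω=0.008
apply F[27]=-0.679 → step 28: x=0.092, v=0.058, θ=-0.020, ω=0.011
apply F[28]=-0.651 → step 29: x=0.093, v=0.053, θ=-0.020, ω=0.014
apply F[29]=-0.624 → step 30: x=0.094, v=0.048, θ=-0.019, ω=0.016
apply F[30]=-0.599 → step 31: x=0.095, v=0.043, θ=-0.019, ω=0.018
apply F[31]=-0.574 → step 32: x=0.096, v=0.039, θ=-0.019, ω=0.019
apply F[32]=-0.552 → step 33: x=0.096, v=0.035, θ=-0.018, ω=0.021
apply F[33]=-0.530 → step 34: x=0.097, v=0.031, θ=-0.018, ω=0.021
apply F[34]=-0.509 → step 35: x=0.098, v=0.027, θ=-0.017, ω=0.022
apply F[35]=-0.488 → step 36: x=0.098, v=0.023, θ=-0.017, ω=0.023
apply F[36]=-0.469 → step 37: x=0.099, v=0.020, θ=-0.017, ω=0.023
apply F[37]=-0.451 → step 38: x=0.099, v=0.016, θ=-0.016, ω=0.023
apply F[38]=-0.433 → step 39: x=0.099, v=0.013, θ=-0.016, ω=0.024
apply F[39]=-0.416 → step 40: x=0.099, v=0.010, θ=-0.015, ω=0.024
Max |angle| over trajectory = 0.057 rad = 3.3°.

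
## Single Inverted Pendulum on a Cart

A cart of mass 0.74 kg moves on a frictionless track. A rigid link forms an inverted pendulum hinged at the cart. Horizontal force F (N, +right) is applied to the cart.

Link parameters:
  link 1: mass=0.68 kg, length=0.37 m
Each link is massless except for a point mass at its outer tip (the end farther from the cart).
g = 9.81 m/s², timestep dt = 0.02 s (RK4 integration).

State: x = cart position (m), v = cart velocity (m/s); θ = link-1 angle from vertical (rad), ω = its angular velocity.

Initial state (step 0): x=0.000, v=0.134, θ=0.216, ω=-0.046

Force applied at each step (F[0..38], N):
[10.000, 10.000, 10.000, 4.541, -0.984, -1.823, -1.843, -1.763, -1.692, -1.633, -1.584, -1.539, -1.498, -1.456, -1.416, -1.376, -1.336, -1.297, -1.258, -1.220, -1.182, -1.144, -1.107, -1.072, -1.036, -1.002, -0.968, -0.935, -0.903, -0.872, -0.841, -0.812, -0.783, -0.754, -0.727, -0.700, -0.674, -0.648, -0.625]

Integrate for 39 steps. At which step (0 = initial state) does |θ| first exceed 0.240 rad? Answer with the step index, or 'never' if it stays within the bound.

apply F[0]=+10.000 → step 1: x=0.005, v=0.358, θ=0.210, ω=-0.524
apply F[1]=+10.000 → step 2: x=0.014, v=0.585, θ=0.195, ω=-1.018
apply F[2]=+10.000 → step 3: x=0.028, v=0.818, θ=0.169, ω=-1.540
apply F[3]=+4.541 → step 4: x=0.046, v=0.914, θ=0.137, ω=-1.716
apply F[4]=-0.984 → step 5: x=0.063, v=0.868, θ=0.104, ω=-1.531
apply F[5]=-1.823 → step 6: x=0.080, v=0.805, θ=0.076, ω=-1.312
apply F[6]=-1.843 → step 7: x=0.096, v=0.744, θ=0.052, ω=-1.115
apply F[7]=-1.763 → step 8: x=0.110, v=0.690, θ=0.031, ω=-0.946
apply F[8]=-1.692 → step 9: x=0.123, v=0.640, θ=0.014, ω=-0.800
apply F[9]=-1.633 → step 10: x=0.136, v=0.595, θ=-0.001, ω=-0.674
apply F[10]=-1.584 → step 11: x=0.147, v=0.553, θ=-0.013, ω=-0.566
apply F[11]=-1.539 → step 12: x=0.158, v=0.515, θ=-0.024, ω=-0.472
apply F[12]=-1.498 → step 13: x=0.168, v=0.480, θ=-0.032, ω=-0.391
apply F[13]=-1.456 → step 14: x=0.177, v=0.447, θ=-0.039, ω=-0.322
apply F[14]=-1.416 → step 15: x=0.186, v=0.416, θ=-0.045, ω=-0.261
apply F[15]=-1.376 → step 16: x=0.194, v=0.388, θ=-0.050, ω=-0.210
apply F[16]=-1.336 → step 17: x=0.201, v=0.361, θ=-0.054, ω=-0.165
apply F[17]=-1.297 → step 18: x=0.208, v=0.336, θ=-0.057, ω=-0.126
apply F[18]=-1.258 → step 19: x=0.215, v=0.312, θ=-0.059, ω=-0.093
apply F[19]=-1.220 → step 20: x=0.221, v=0.290, θ=-0.060, ω=-0.065
apply F[20]=-1.182 → step 21: x=0.226, v=0.269, θ=-0.061, ω=-0.041
apply F[21]=-1.144 → step 22: x=0.231, v=0.249, θ=-0.062, ω=-0.020
apply F[22]=-1.107 → step 23: x=0.236, v=0.231, θ=-0.062, ω=-0.003
apply F[23]=-1.072 → step 24: x=0.241, v=0.213, θ=-0.062, ω=0.012
apply F[24]=-1.036 → step 25: x=0.245, v=0.196, θ=-0.062, ω=0.024
apply F[25]=-1.002 → step 26: x=0.248, v=0.180, θ=-0.061, ω=0.035
apply F[26]=-0.968 → step 27: x=0.252, v=0.165, θ=-0.060, ω=0.044
apply F[27]=-0.935 → step 28: x=0.255, v=0.151, θ=-0.059, ω=0.051
apply F[28]=-0.903 → step 29: x=0.258, v=0.137, θ=-0.058, ω=0.057
apply F[29]=-0.872 → step 30: x=0.261, v=0.124, θ=-0.057, ω=0.062
apply F[30]=-0.841 → step 31: x=0.263, v=0.111, θ=-0.056, ω=0.066
apply F[31]=-0.812 → step 32: x=0.265, v=0.099, θ=-0.055, ω=0.069
apply F[32]=-0.783 → step 33: x=0.267, v=0.088, θ=-0.053, ω=0.071
apply F[33]=-0.754 → step 34: x=0.269, v=0.077, θ=-0.052, ω=0.073
apply F[34]=-0.727 → step 35: x=0.270, v=0.066, θ=-0.050, ω=0.074
apply F[35]=-0.700 → step 36: x=0.271, v=0.056, θ=-0.049, ω=0.074
apply F[36]=-0.674 → step 37: x=0.272, v=0.047, θ=-0.047, ω=0.075
apply F[37]=-0.648 → step 38: x=0.273, v=0.038, θ=-0.046, ω=0.075
apply F[38]=-0.625 → step 39: x=0.274, v=0.029, θ=-0.044, ω=0.074
max |θ| = 0.216 ≤ 0.240 over all 40 states.

Answer: never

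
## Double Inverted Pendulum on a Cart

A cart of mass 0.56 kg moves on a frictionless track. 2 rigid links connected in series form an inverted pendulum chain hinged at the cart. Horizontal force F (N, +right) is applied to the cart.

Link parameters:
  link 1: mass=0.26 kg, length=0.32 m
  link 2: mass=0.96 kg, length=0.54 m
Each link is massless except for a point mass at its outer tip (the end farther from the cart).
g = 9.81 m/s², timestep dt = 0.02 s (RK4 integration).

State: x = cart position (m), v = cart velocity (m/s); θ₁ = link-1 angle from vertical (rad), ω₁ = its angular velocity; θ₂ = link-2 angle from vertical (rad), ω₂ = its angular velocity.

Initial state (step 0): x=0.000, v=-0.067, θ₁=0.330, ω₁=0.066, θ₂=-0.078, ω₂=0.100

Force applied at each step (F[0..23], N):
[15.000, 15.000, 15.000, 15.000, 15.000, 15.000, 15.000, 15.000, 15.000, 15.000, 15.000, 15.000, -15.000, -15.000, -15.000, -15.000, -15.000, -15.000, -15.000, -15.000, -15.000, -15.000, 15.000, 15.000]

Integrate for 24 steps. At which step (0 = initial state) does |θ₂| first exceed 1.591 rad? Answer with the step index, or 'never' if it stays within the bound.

Answer: 24

Derivation:
apply F[0]=+15.000 → step 1: x=0.003, v=0.329, θ₁=0.330, ω₁=-0.075, θ₂=-0.083, ω₂=-0.584
apply F[1]=+15.000 → step 2: x=0.013, v=0.730, θ₁=0.327, ω₁=-0.253, θ₂=-0.101, ω₂=-1.260
apply F[2]=+15.000 → step 3: x=0.032, v=1.143, θ₁=0.319, ω₁=-0.521, θ₂=-0.133, ω₂=-1.917
apply F[3]=+15.000 → step 4: x=0.059, v=1.572, θ₁=0.305, ω₁=-0.933, θ₂=-0.178, ω₂=-2.538
apply F[4]=+15.000 → step 5: x=0.095, v=2.023, θ₁=0.281, ω₁=-1.551, θ₂=-0.234, ω₂=-3.098
apply F[5]=+15.000 → step 6: x=0.140, v=2.498, θ₁=0.241, ω₁=-2.445, θ₂=-0.301, ω₂=-3.562
apply F[6]=+15.000 → step 7: x=0.195, v=3.002, θ₁=0.180, ω₁=-3.697, θ₂=-0.376, ω₂=-3.872
apply F[7]=+15.000 → step 8: x=0.260, v=3.533, θ₁=0.090, ω₁=-5.410, θ₂=-0.454, ω₂=-3.926
apply F[8]=+15.000 → step 9: x=0.336, v=4.071, θ₁=-0.040, ω₁=-7.697, θ₂=-0.530, ω₂=-3.549
apply F[9]=+15.000 → step 10: x=0.423, v=4.520, θ₁=-0.221, ω₁=-10.509, θ₂=-0.592, ω₂=-2.527
apply F[10]=+15.000 → step 11: x=0.515, v=4.617, θ₁=-0.457, ω₁=-12.781, θ₂=-0.628, ω₂=-1.155
apply F[11]=+15.000 → step 12: x=0.604, v=4.296, θ₁=-0.716, ω₁=-12.730, θ₂=-0.646, ω₂=-0.825
apply F[12]=-15.000 → step 13: x=0.682, v=3.493, θ₁=-0.953, ω₁=-11.182, θ₂=-0.664, ω₂=-1.062
apply F[13]=-15.000 → step 14: x=0.745, v=2.842, θ₁=-1.169, ω₁=-10.473, θ₂=-0.688, ω₂=-1.255
apply F[14]=-15.000 → step 15: x=0.796, v=2.239, θ₁=-1.376, ω₁=-10.312, θ₂=-0.714, ω₂=-1.405
apply F[15]=-15.000 → step 16: x=0.835, v=1.635, θ₁=-1.584, ω₁=-10.529, θ₂=-0.744, ω₂=-1.593
apply F[16]=-15.000 → step 17: x=0.861, v=1.002, θ₁=-1.799, ω₁=-11.062, θ₂=-0.779, ω₂=-1.909
apply F[17]=-15.000 → step 18: x=0.874, v=0.320, θ₁=-2.028, ω₁=-11.920, θ₂=-0.822, ω₂=-2.466
apply F[18]=-15.000 → step 19: x=0.873, v=-0.422, θ₁=-2.278, ω₁=-13.158, θ₂=-0.880, ω₂=-3.427
apply F[19]=-15.000 → step 20: x=0.857, v=-1.224, θ₁=-2.558, ω₁=-14.826, θ₂=-0.963, ω₂=-5.048
apply F[20]=-15.000 → step 21: x=0.824, v=-2.026, θ₁=-2.873, ω₁=-16.735, θ₂=-1.089, ω₂=-7.647
apply F[21]=-15.000 → step 22: x=0.777, v=-2.645, θ₁=-3.222, ω₁=-17.842, θ₂=-1.276, ω₂=-11.153
apply F[22]=+15.000 → step 23: x=0.731, v=-1.988, θ₁=-3.535, ω₁=-13.077, θ₂=-1.524, ω₂=-13.242
apply F[23]=+15.000 → step 24: x=0.697, v=-1.464, θ₁=-3.737, ω₁=-7.013, θ₂=-1.791, ω₂=-13.197
|θ₂| = 1.791 > 1.591 first at step 24.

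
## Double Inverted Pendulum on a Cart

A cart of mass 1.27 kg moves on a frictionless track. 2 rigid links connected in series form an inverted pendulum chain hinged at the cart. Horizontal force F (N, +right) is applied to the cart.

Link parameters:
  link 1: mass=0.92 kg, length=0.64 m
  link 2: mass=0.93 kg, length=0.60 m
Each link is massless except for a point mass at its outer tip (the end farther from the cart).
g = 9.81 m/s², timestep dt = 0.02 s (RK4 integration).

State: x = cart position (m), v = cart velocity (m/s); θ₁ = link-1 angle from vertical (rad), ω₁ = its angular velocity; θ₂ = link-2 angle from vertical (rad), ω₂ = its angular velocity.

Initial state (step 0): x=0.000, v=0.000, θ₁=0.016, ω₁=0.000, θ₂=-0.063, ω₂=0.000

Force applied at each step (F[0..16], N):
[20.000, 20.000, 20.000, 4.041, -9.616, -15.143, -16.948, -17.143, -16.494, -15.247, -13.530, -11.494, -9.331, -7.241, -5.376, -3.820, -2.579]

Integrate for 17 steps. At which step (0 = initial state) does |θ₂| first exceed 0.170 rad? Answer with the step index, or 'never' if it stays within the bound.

apply F[0]=+20.000 → step 1: x=0.003, v=0.311, θ₁=0.011, ω₁=-0.457, θ₂=-0.064, ω₂=-0.052
apply F[1]=+20.000 → step 2: x=0.012, v=0.624, θ₁=-0.002, ω₁=-0.924, θ₂=-0.065, ω₂=-0.096
apply F[2]=+20.000 → step 3: x=0.028, v=0.942, θ₁=-0.026, ω₁=-1.411, θ₂=-0.067, ω₂=-0.127
apply F[3]=+4.041 → step 4: x=0.048, v=1.016, θ₁=-0.055, ω₁=-1.530, θ₂=-0.070, ω₂=-0.143
apply F[4]=-9.616 → step 5: x=0.067, v=0.882, θ₁=-0.084, ω₁=-1.343, θ₂=-0.073, ω₂=-0.144
apply F[5]=-15.143 → step 6: x=0.082, v=0.672, θ₁=-0.108, ω₁=-1.051, θ₂=-0.076, ω₂=-0.129
apply F[6]=-16.948 → step 7: x=0.093, v=0.441, θ₁=-0.125, ω₁=-0.742, θ₂=-0.078, ω₂=-0.101
apply F[7]=-17.143 → step 8: x=0.100, v=0.213, θ₁=-0.137, ω₁=-0.448, θ₂=-0.080, ω₂=-0.062
apply F[8]=-16.494 → step 9: x=0.102, v=-0.002, θ₁=-0.144, ω₁=-0.181, θ₂=-0.080, ω₂=-0.017
apply F[9]=-15.247 → step 10: x=0.100, v=-0.195, θ₁=-0.145, ω₁=0.052, θ₂=-0.080, ω₂=0.031
apply F[10]=-13.530 → step 11: x=0.094, v=-0.363, θ₁=-0.142, ω₁=0.246, θ₂=-0.079, ω₂=0.078
apply F[11]=-11.494 → step 12: x=0.086, v=-0.502, θ₁=-0.136, ω₁=0.397, θ₂=-0.077, ω₂=0.120
apply F[12]=-9.331 → step 13: x=0.075, v=-0.609, θ₁=-0.126, ω₁=0.507, θ₂=-0.074, ω₂=0.159
apply F[13]=-7.241 → step 14: x=0.062, v=-0.688, θ₁=-0.116, ω₁=0.576, θ₂=-0.071, ω₂=0.191
apply F[14]=-5.376 → step 15: x=0.047, v=-0.742, θ₁=-0.104, ω₁=0.613, θ₂=-0.067, ω₂=0.218
apply F[15]=-3.820 → step 16: x=0.032, v=-0.774, θ₁=-0.091, ω₁=0.624, θ₂=-0.062, ω₂=0.239
apply F[16]=-2.579 → step 17: x=0.017, v=-0.791, θ₁=-0.079, ω₁=0.617, θ₂=-0.057, ω₂=0.256
max |θ₂| = 0.080 ≤ 0.170 over all 18 states.

Answer: never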